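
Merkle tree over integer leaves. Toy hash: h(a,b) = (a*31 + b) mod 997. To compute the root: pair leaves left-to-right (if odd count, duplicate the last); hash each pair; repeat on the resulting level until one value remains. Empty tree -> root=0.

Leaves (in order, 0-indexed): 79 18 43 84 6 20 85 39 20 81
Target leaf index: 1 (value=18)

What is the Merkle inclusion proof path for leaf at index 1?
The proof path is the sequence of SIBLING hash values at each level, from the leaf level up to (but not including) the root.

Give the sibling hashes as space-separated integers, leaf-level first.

L0 (leaves): [79, 18, 43, 84, 6, 20, 85, 39, 20, 81], target index=1
L1: h(79,18)=(79*31+18)%997=473 [pair 0] h(43,84)=(43*31+84)%997=420 [pair 1] h(6,20)=(6*31+20)%997=206 [pair 2] h(85,39)=(85*31+39)%997=680 [pair 3] h(20,81)=(20*31+81)%997=701 [pair 4] -> [473, 420, 206, 680, 701]
  Sibling for proof at L0: 79
L2: h(473,420)=(473*31+420)%997=128 [pair 0] h(206,680)=(206*31+680)%997=87 [pair 1] h(701,701)=(701*31+701)%997=498 [pair 2] -> [128, 87, 498]
  Sibling for proof at L1: 420
L3: h(128,87)=(128*31+87)%997=67 [pair 0] h(498,498)=(498*31+498)%997=981 [pair 1] -> [67, 981]
  Sibling for proof at L2: 87
L4: h(67,981)=(67*31+981)%997=67 [pair 0] -> [67]
  Sibling for proof at L3: 981
Root: 67
Proof path (sibling hashes from leaf to root): [79, 420, 87, 981]

Answer: 79 420 87 981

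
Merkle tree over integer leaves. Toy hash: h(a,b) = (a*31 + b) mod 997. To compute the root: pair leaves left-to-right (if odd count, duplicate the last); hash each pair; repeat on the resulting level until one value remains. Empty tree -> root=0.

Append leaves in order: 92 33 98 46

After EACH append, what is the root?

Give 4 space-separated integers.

After append 92 (leaves=[92]):
  L0: [92]
  root=92
After append 33 (leaves=[92, 33]):
  L0: [92, 33]
  L1: h(92,33)=(92*31+33)%997=891 -> [891]
  root=891
After append 98 (leaves=[92, 33, 98]):
  L0: [92, 33, 98]
  L1: h(92,33)=(92*31+33)%997=891 h(98,98)=(98*31+98)%997=145 -> [891, 145]
  L2: h(891,145)=(891*31+145)%997=847 -> [847]
  root=847
After append 46 (leaves=[92, 33, 98, 46]):
  L0: [92, 33, 98, 46]
  L1: h(92,33)=(92*31+33)%997=891 h(98,46)=(98*31+46)%997=93 -> [891, 93]
  L2: h(891,93)=(891*31+93)%997=795 -> [795]
  root=795

Answer: 92 891 847 795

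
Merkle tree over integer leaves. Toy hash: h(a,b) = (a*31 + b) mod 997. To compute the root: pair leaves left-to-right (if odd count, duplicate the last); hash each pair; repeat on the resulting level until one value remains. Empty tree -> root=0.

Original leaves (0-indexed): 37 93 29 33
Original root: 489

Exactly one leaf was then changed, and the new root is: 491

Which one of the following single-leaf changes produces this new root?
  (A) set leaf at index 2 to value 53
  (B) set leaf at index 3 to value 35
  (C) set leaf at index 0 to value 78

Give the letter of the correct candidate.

Answer: B

Derivation:
Original leaves: [37, 93, 29, 33]
Target new root: 491
Try each candidate change and compute the resulting root:
Candidate A: set leaf[2] = 53 -> leaves = [37, 93, 53, 33]
  L0: [37, 93, 53, 33]
  L1: h(37,93)=(37*31+93)%997=243 h(53,33)=(53*31+33)%997=679 -> [243, 679]
  L2: h(243,679)=(243*31+679)%997=236 -> [236]
  root = 236 != target 491
Candidate B: set leaf[3] = 35 -> leaves = [37, 93, 29, 35]
  L0: [37, 93, 29, 35]
  L1: h(37,93)=(37*31+93)%997=243 h(29,35)=(29*31+35)%997=934 -> [243, 934]
  L2: h(243,934)=(243*31+934)%997=491 -> [491]
  root = 491 == target 491  ** MATCH **
Candidate C: set leaf[0] = 78 -> leaves = [78, 93, 29, 33]
  L0: [78, 93, 29, 33]
  L1: h(78,93)=(78*31+93)%997=517 h(29,33)=(29*31+33)%997=932 -> [517, 932]
  L2: h(517,932)=(517*31+932)%997=10 -> [10]
  root = 10 != target 491
Candidate B produces the target root.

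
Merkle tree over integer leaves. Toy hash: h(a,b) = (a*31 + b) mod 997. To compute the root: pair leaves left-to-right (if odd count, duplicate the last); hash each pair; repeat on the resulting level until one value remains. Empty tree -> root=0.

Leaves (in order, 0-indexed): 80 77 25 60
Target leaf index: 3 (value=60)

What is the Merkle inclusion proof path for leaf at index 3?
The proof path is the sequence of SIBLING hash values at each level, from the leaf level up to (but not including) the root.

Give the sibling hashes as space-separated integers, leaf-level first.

Answer: 25 563

Derivation:
L0 (leaves): [80, 77, 25, 60], target index=3
L1: h(80,77)=(80*31+77)%997=563 [pair 0] h(25,60)=(25*31+60)%997=835 [pair 1] -> [563, 835]
  Sibling for proof at L0: 25
L2: h(563,835)=(563*31+835)%997=342 [pair 0] -> [342]
  Sibling for proof at L1: 563
Root: 342
Proof path (sibling hashes from leaf to root): [25, 563]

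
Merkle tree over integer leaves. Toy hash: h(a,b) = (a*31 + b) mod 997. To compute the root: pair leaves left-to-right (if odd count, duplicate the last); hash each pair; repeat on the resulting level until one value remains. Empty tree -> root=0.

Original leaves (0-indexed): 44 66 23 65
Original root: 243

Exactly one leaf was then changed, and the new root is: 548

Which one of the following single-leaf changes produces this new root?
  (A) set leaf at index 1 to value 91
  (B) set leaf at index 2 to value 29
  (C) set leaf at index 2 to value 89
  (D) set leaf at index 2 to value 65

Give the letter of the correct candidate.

Answer: D

Derivation:
Original leaves: [44, 66, 23, 65]
Target new root: 548
Try each candidate change and compute the resulting root:
Candidate A: set leaf[1] = 91 -> leaves = [44, 91, 23, 65]
  L0: [44, 91, 23, 65]
  L1: h(44,91)=(44*31+91)%997=458 h(23,65)=(23*31+65)%997=778 -> [458, 778]
  L2: h(458,778)=(458*31+778)%997=21 -> [21]
  root = 21 != target 548
Candidate B: set leaf[2] = 29 -> leaves = [44, 66, 29, 65]
  L0: [44, 66, 29, 65]
  L1: h(44,66)=(44*31+66)%997=433 h(29,65)=(29*31+65)%997=964 -> [433, 964]
  L2: h(433,964)=(433*31+964)%997=429 -> [429]
  root = 429 != target 548
Candidate C: set leaf[2] = 89 -> leaves = [44, 66, 89, 65]
  L0: [44, 66, 89, 65]
  L1: h(44,66)=(44*31+66)%997=433 h(89,65)=(89*31+65)%997=830 -> [433, 830]
  L2: h(433,830)=(433*31+830)%997=295 -> [295]
  root = 295 != target 548
Candidate D: set leaf[2] = 65 -> leaves = [44, 66, 65, 65]
  L0: [44, 66, 65, 65]
  L1: h(44,66)=(44*31+66)%997=433 h(65,65)=(65*31+65)%997=86 -> [433, 86]
  L2: h(433,86)=(433*31+86)%997=548 -> [548]
  root = 548 == target 548  ** MATCH **
Candidate D produces the target root.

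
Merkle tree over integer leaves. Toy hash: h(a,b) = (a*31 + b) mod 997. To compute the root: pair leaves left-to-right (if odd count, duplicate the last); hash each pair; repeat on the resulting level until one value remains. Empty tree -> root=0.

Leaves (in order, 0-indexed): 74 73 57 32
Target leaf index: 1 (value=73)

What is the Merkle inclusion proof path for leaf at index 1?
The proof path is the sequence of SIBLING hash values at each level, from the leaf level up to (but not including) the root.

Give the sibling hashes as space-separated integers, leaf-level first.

Answer: 74 802

Derivation:
L0 (leaves): [74, 73, 57, 32], target index=1
L1: h(74,73)=(74*31+73)%997=373 [pair 0] h(57,32)=(57*31+32)%997=802 [pair 1] -> [373, 802]
  Sibling for proof at L0: 74
L2: h(373,802)=(373*31+802)%997=401 [pair 0] -> [401]
  Sibling for proof at L1: 802
Root: 401
Proof path (sibling hashes from leaf to root): [74, 802]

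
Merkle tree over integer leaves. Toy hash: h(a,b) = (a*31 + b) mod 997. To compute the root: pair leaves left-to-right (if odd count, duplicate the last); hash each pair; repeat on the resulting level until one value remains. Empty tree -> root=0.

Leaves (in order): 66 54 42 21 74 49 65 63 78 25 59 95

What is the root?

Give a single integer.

Answer: 88

Derivation:
L0: [66, 54, 42, 21, 74, 49, 65, 63, 78, 25, 59, 95]
L1: h(66,54)=(66*31+54)%997=106 h(42,21)=(42*31+21)%997=326 h(74,49)=(74*31+49)%997=349 h(65,63)=(65*31+63)%997=84 h(78,25)=(78*31+25)%997=449 h(59,95)=(59*31+95)%997=927 -> [106, 326, 349, 84, 449, 927]
L2: h(106,326)=(106*31+326)%997=621 h(349,84)=(349*31+84)%997=933 h(449,927)=(449*31+927)%997=888 -> [621, 933, 888]
L3: h(621,933)=(621*31+933)%997=244 h(888,888)=(888*31+888)%997=500 -> [244, 500]
L4: h(244,500)=(244*31+500)%997=88 -> [88]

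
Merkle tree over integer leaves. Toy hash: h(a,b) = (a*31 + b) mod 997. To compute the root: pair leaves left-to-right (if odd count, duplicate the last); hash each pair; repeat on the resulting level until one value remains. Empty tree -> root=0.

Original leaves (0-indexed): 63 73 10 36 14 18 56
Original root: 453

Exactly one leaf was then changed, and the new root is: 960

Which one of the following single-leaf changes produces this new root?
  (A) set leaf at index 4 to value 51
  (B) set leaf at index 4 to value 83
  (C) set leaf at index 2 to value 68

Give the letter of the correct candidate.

Original leaves: [63, 73, 10, 36, 14, 18, 56]
Target new root: 960
Try each candidate change and compute the resulting root:
Candidate A: set leaf[4] = 51 -> leaves = [63, 73, 10, 36, 51, 18, 56]
  L0: [63, 73, 10, 36, 51, 18, 56]
  L1: h(63,73)=(63*31+73)%997=32 h(10,36)=(10*31+36)%997=346 h(51,18)=(51*31+18)%997=602 h(56,56)=(56*31+56)%997=795 -> [32, 346, 602, 795]
  L2: h(32,346)=(32*31+346)%997=341 h(602,795)=(602*31+795)%997=514 -> [341, 514]
  L3: h(341,514)=(341*31+514)%997=118 -> [118]
  root = 118 != target 960
Candidate B: set leaf[4] = 83 -> leaves = [63, 73, 10, 36, 83, 18, 56]
  L0: [63, 73, 10, 36, 83, 18, 56]
  L1: h(63,73)=(63*31+73)%997=32 h(10,36)=(10*31+36)%997=346 h(83,18)=(83*31+18)%997=597 h(56,56)=(56*31+56)%997=795 -> [32, 346, 597, 795]
  L2: h(32,346)=(32*31+346)%997=341 h(597,795)=(597*31+795)%997=359 -> [341, 359]
  L3: h(341,359)=(341*31+359)%997=960 -> [960]
  root = 960 == target 960  ** MATCH **
Candidate C: set leaf[2] = 68 -> leaves = [63, 73, 68, 36, 14, 18, 56]
  L0: [63, 73, 68, 36, 14, 18, 56]
  L1: h(63,73)=(63*31+73)%997=32 h(68,36)=(68*31+36)%997=150 h(14,18)=(14*31+18)%997=452 h(56,56)=(56*31+56)%997=795 -> [32, 150, 452, 795]
  L2: h(32,150)=(32*31+150)%997=145 h(452,795)=(452*31+795)%997=849 -> [145, 849]
  L3: h(145,849)=(145*31+849)%997=359 -> [359]
  root = 359 != target 960
Candidate B produces the target root.

Answer: B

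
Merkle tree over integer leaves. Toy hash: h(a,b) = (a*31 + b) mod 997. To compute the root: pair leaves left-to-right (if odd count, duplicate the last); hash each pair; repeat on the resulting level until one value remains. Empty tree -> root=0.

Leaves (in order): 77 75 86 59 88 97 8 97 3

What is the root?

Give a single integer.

L0: [77, 75, 86, 59, 88, 97, 8, 97, 3]
L1: h(77,75)=(77*31+75)%997=468 h(86,59)=(86*31+59)%997=731 h(88,97)=(88*31+97)%997=831 h(8,97)=(8*31+97)%997=345 h(3,3)=(3*31+3)%997=96 -> [468, 731, 831, 345, 96]
L2: h(468,731)=(468*31+731)%997=284 h(831,345)=(831*31+345)%997=184 h(96,96)=(96*31+96)%997=81 -> [284, 184, 81]
L3: h(284,184)=(284*31+184)%997=15 h(81,81)=(81*31+81)%997=598 -> [15, 598]
L4: h(15,598)=(15*31+598)%997=66 -> [66]

Answer: 66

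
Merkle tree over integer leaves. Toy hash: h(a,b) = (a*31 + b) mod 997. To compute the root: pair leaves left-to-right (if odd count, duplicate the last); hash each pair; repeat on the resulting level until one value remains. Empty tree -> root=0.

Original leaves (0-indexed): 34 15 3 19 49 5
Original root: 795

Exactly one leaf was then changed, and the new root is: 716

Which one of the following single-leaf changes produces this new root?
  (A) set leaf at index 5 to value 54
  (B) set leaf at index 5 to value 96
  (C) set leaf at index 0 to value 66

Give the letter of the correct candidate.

Original leaves: [34, 15, 3, 19, 49, 5]
Target new root: 716
Try each candidate change and compute the resulting root:
Candidate A: set leaf[5] = 54 -> leaves = [34, 15, 3, 19, 49, 54]
  L0: [34, 15, 3, 19, 49, 54]
  L1: h(34,15)=(34*31+15)%997=72 h(3,19)=(3*31+19)%997=112 h(49,54)=(49*31+54)%997=576 -> [72, 112, 576]
  L2: h(72,112)=(72*31+112)%997=350 h(576,576)=(576*31+576)%997=486 -> [350, 486]
  L3: h(350,486)=(350*31+486)%997=369 -> [369]
  root = 369 != target 716
Candidate B: set leaf[5] = 96 -> leaves = [34, 15, 3, 19, 49, 96]
  L0: [34, 15, 3, 19, 49, 96]
  L1: h(34,15)=(34*31+15)%997=72 h(3,19)=(3*31+19)%997=112 h(49,96)=(49*31+96)%997=618 -> [72, 112, 618]
  L2: h(72,112)=(72*31+112)%997=350 h(618,618)=(618*31+618)%997=833 -> [350, 833]
  L3: h(350,833)=(350*31+833)%997=716 -> [716]
  root = 716 == target 716  ** MATCH **
Candidate C: set leaf[0] = 66 -> leaves = [66, 15, 3, 19, 49, 5]
  L0: [66, 15, 3, 19, 49, 5]
  L1: h(66,15)=(66*31+15)%997=67 h(3,19)=(3*31+19)%997=112 h(49,5)=(49*31+5)%997=527 -> [67, 112, 527]
  L2: h(67,112)=(67*31+112)%997=195 h(527,527)=(527*31+527)%997=912 -> [195, 912]
  L3: h(195,912)=(195*31+912)%997=975 -> [975]
  root = 975 != target 716
Candidate B produces the target root.

Answer: B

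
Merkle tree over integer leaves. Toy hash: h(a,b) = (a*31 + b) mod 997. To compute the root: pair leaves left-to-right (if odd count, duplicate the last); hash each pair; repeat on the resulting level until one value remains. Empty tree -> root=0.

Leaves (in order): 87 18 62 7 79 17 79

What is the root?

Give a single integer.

Answer: 156

Derivation:
L0: [87, 18, 62, 7, 79, 17, 79]
L1: h(87,18)=(87*31+18)%997=721 h(62,7)=(62*31+7)%997=932 h(79,17)=(79*31+17)%997=472 h(79,79)=(79*31+79)%997=534 -> [721, 932, 472, 534]
L2: h(721,932)=(721*31+932)%997=352 h(472,534)=(472*31+534)%997=211 -> [352, 211]
L3: h(352,211)=(352*31+211)%997=156 -> [156]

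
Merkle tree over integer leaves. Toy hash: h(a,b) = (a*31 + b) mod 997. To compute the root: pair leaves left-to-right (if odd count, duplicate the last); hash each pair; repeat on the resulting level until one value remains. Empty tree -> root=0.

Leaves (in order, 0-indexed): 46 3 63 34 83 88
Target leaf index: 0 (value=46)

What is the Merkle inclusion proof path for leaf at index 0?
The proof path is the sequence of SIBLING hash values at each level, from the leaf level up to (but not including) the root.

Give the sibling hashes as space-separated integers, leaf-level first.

L0 (leaves): [46, 3, 63, 34, 83, 88], target index=0
L1: h(46,3)=(46*31+3)%997=432 [pair 0] h(63,34)=(63*31+34)%997=990 [pair 1] h(83,88)=(83*31+88)%997=667 [pair 2] -> [432, 990, 667]
  Sibling for proof at L0: 3
L2: h(432,990)=(432*31+990)%997=424 [pair 0] h(667,667)=(667*31+667)%997=407 [pair 1] -> [424, 407]
  Sibling for proof at L1: 990
L3: h(424,407)=(424*31+407)%997=590 [pair 0] -> [590]
  Sibling for proof at L2: 407
Root: 590
Proof path (sibling hashes from leaf to root): [3, 990, 407]

Answer: 3 990 407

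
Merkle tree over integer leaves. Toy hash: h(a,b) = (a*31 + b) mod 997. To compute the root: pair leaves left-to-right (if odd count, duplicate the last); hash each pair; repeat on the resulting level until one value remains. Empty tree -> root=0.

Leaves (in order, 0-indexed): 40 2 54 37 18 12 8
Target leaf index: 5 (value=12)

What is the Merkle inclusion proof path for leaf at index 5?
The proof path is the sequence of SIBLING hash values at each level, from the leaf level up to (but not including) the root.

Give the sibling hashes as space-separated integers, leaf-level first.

L0 (leaves): [40, 2, 54, 37, 18, 12, 8], target index=5
L1: h(40,2)=(40*31+2)%997=245 [pair 0] h(54,37)=(54*31+37)%997=714 [pair 1] h(18,12)=(18*31+12)%997=570 [pair 2] h(8,8)=(8*31+8)%997=256 [pair 3] -> [245, 714, 570, 256]
  Sibling for proof at L0: 18
L2: h(245,714)=(245*31+714)%997=333 [pair 0] h(570,256)=(570*31+256)%997=977 [pair 1] -> [333, 977]
  Sibling for proof at L1: 256
L3: h(333,977)=(333*31+977)%997=333 [pair 0] -> [333]
  Sibling for proof at L2: 333
Root: 333
Proof path (sibling hashes from leaf to root): [18, 256, 333]

Answer: 18 256 333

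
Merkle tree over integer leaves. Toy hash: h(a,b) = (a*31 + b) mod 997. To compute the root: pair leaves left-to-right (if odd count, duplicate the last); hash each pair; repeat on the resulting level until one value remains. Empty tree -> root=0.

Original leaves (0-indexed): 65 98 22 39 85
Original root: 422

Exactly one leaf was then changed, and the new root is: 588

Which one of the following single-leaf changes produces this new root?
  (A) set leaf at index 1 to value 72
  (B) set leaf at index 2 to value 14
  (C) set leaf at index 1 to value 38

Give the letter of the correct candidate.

Answer: C

Derivation:
Original leaves: [65, 98, 22, 39, 85]
Target new root: 588
Try each candidate change and compute the resulting root:
Candidate A: set leaf[1] = 72 -> leaves = [65, 72, 22, 39, 85]
  L0: [65, 72, 22, 39, 85]
  L1: h(65,72)=(65*31+72)%997=93 h(22,39)=(22*31+39)%997=721 h(85,85)=(85*31+85)%997=726 -> [93, 721, 726]
  L2: h(93,721)=(93*31+721)%997=613 h(726,726)=(726*31+726)%997=301 -> [613, 301]
  L3: h(613,301)=(613*31+301)%997=361 -> [361]
  root = 361 != target 588
Candidate B: set leaf[2] = 14 -> leaves = [65, 98, 14, 39, 85]
  L0: [65, 98, 14, 39, 85]
  L1: h(65,98)=(65*31+98)%997=119 h(14,39)=(14*31+39)%997=473 h(85,85)=(85*31+85)%997=726 -> [119, 473, 726]
  L2: h(119,473)=(119*31+473)%997=174 h(726,726)=(726*31+726)%997=301 -> [174, 301]
  L3: h(174,301)=(174*31+301)%997=710 -> [710]
  root = 710 != target 588
Candidate C: set leaf[1] = 38 -> leaves = [65, 38, 22, 39, 85]
  L0: [65, 38, 22, 39, 85]
  L1: h(65,38)=(65*31+38)%997=59 h(22,39)=(22*31+39)%997=721 h(85,85)=(85*31+85)%997=726 -> [59, 721, 726]
  L2: h(59,721)=(59*31+721)%997=556 h(726,726)=(726*31+726)%997=301 -> [556, 301]
  L3: h(556,301)=(556*31+301)%997=588 -> [588]
  root = 588 == target 588  ** MATCH **
Candidate C produces the target root.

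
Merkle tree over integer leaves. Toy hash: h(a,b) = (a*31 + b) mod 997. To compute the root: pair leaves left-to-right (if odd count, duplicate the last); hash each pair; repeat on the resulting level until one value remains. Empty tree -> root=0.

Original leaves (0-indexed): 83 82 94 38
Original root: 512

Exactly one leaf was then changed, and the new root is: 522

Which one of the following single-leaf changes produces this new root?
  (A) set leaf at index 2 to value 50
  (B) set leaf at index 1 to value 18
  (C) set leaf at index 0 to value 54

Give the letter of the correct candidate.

Answer: B

Derivation:
Original leaves: [83, 82, 94, 38]
Target new root: 522
Try each candidate change and compute the resulting root:
Candidate A: set leaf[2] = 50 -> leaves = [83, 82, 50, 38]
  L0: [83, 82, 50, 38]
  L1: h(83,82)=(83*31+82)%997=661 h(50,38)=(50*31+38)%997=591 -> [661, 591]
  L2: h(661,591)=(661*31+591)%997=145 -> [145]
  root = 145 != target 522
Candidate B: set leaf[1] = 18 -> leaves = [83, 18, 94, 38]
  L0: [83, 18, 94, 38]
  L1: h(83,18)=(83*31+18)%997=597 h(94,38)=(94*31+38)%997=958 -> [597, 958]
  L2: h(597,958)=(597*31+958)%997=522 -> [522]
  root = 522 == target 522  ** MATCH **
Candidate C: set leaf[0] = 54 -> leaves = [54, 82, 94, 38]
  L0: [54, 82, 94, 38]
  L1: h(54,82)=(54*31+82)%997=759 h(94,38)=(94*31+38)%997=958 -> [759, 958]
  L2: h(759,958)=(759*31+958)%997=559 -> [559]
  root = 559 != target 522
Candidate B produces the target root.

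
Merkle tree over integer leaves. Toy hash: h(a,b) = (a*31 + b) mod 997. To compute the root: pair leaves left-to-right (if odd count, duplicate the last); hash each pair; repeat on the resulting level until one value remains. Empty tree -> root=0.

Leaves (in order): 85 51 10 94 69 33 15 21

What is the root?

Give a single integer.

L0: [85, 51, 10, 94, 69, 33, 15, 21]
L1: h(85,51)=(85*31+51)%997=692 h(10,94)=(10*31+94)%997=404 h(69,33)=(69*31+33)%997=178 h(15,21)=(15*31+21)%997=486 -> [692, 404, 178, 486]
L2: h(692,404)=(692*31+404)%997=919 h(178,486)=(178*31+486)%997=22 -> [919, 22]
L3: h(919,22)=(919*31+22)%997=595 -> [595]

Answer: 595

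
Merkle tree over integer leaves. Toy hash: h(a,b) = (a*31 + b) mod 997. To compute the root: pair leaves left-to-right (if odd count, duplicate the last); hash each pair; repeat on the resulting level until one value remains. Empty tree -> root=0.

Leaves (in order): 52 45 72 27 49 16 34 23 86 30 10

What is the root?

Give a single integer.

L0: [52, 45, 72, 27, 49, 16, 34, 23, 86, 30, 10]
L1: h(52,45)=(52*31+45)%997=660 h(72,27)=(72*31+27)%997=265 h(49,16)=(49*31+16)%997=538 h(34,23)=(34*31+23)%997=80 h(86,30)=(86*31+30)%997=702 h(10,10)=(10*31+10)%997=320 -> [660, 265, 538, 80, 702, 320]
L2: h(660,265)=(660*31+265)%997=785 h(538,80)=(538*31+80)%997=806 h(702,320)=(702*31+320)%997=148 -> [785, 806, 148]
L3: h(785,806)=(785*31+806)%997=216 h(148,148)=(148*31+148)%997=748 -> [216, 748]
L4: h(216,748)=(216*31+748)%997=465 -> [465]

Answer: 465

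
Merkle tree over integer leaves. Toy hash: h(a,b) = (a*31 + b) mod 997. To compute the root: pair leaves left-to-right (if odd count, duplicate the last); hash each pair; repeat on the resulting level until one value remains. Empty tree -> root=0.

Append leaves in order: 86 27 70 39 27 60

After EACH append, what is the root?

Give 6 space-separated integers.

Answer: 86 699 978 947 176 235

Derivation:
After append 86 (leaves=[86]):
  L0: [86]
  root=86
After append 27 (leaves=[86, 27]):
  L0: [86, 27]
  L1: h(86,27)=(86*31+27)%997=699 -> [699]
  root=699
After append 70 (leaves=[86, 27, 70]):
  L0: [86, 27, 70]
  L1: h(86,27)=(86*31+27)%997=699 h(70,70)=(70*31+70)%997=246 -> [699, 246]
  L2: h(699,246)=(699*31+246)%997=978 -> [978]
  root=978
After append 39 (leaves=[86, 27, 70, 39]):
  L0: [86, 27, 70, 39]
  L1: h(86,27)=(86*31+27)%997=699 h(70,39)=(70*31+39)%997=215 -> [699, 215]
  L2: h(699,215)=(699*31+215)%997=947 -> [947]
  root=947
After append 27 (leaves=[86, 27, 70, 39, 27]):
  L0: [86, 27, 70, 39, 27]
  L1: h(86,27)=(86*31+27)%997=699 h(70,39)=(70*31+39)%997=215 h(27,27)=(27*31+27)%997=864 -> [699, 215, 864]
  L2: h(699,215)=(699*31+215)%997=947 h(864,864)=(864*31+864)%997=729 -> [947, 729]
  L3: h(947,729)=(947*31+729)%997=176 -> [176]
  root=176
After append 60 (leaves=[86, 27, 70, 39, 27, 60]):
  L0: [86, 27, 70, 39, 27, 60]
  L1: h(86,27)=(86*31+27)%997=699 h(70,39)=(70*31+39)%997=215 h(27,60)=(27*31+60)%997=897 -> [699, 215, 897]
  L2: h(699,215)=(699*31+215)%997=947 h(897,897)=(897*31+897)%997=788 -> [947, 788]
  L3: h(947,788)=(947*31+788)%997=235 -> [235]
  root=235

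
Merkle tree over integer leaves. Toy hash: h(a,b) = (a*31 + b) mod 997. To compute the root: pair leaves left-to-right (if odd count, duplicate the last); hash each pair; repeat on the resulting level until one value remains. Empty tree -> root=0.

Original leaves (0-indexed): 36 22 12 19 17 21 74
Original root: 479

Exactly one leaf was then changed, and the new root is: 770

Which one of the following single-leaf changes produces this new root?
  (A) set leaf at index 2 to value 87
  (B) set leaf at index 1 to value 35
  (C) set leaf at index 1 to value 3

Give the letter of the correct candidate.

Original leaves: [36, 22, 12, 19, 17, 21, 74]
Target new root: 770
Try each candidate change and compute the resulting root:
Candidate A: set leaf[2] = 87 -> leaves = [36, 22, 87, 19, 17, 21, 74]
  L0: [36, 22, 87, 19, 17, 21, 74]
  L1: h(36,22)=(36*31+22)%997=141 h(87,19)=(87*31+19)%997=722 h(17,21)=(17*31+21)%997=548 h(74,74)=(74*31+74)%997=374 -> [141, 722, 548, 374]
  L2: h(141,722)=(141*31+722)%997=108 h(548,374)=(548*31+374)%997=413 -> [108, 413]
  L3: h(108,413)=(108*31+413)%997=770 -> [770]
  root = 770 == target 770  ** MATCH **
Candidate B: set leaf[1] = 35 -> leaves = [36, 35, 12, 19, 17, 21, 74]
  L0: [36, 35, 12, 19, 17, 21, 74]
  L1: h(36,35)=(36*31+35)%997=154 h(12,19)=(12*31+19)%997=391 h(17,21)=(17*31+21)%997=548 h(74,74)=(74*31+74)%997=374 -> [154, 391, 548, 374]
  L2: h(154,391)=(154*31+391)%997=180 h(548,374)=(548*31+374)%997=413 -> [180, 413]
  L3: h(180,413)=(180*31+413)%997=11 -> [11]
  root = 11 != target 770
Candidate C: set leaf[1] = 3 -> leaves = [36, 3, 12, 19, 17, 21, 74]
  L0: [36, 3, 12, 19, 17, 21, 74]
  L1: h(36,3)=(36*31+3)%997=122 h(12,19)=(12*31+19)%997=391 h(17,21)=(17*31+21)%997=548 h(74,74)=(74*31+74)%997=374 -> [122, 391, 548, 374]
  L2: h(122,391)=(122*31+391)%997=185 h(548,374)=(548*31+374)%997=413 -> [185, 413]
  L3: h(185,413)=(185*31+413)%997=166 -> [166]
  root = 166 != target 770
Candidate A produces the target root.

Answer: A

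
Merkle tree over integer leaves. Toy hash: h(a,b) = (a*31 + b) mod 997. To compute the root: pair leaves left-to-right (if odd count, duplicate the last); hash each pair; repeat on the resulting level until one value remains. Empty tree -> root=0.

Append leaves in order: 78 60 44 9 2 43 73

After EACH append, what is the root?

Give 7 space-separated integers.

After append 78 (leaves=[78]):
  L0: [78]
  root=78
After append 60 (leaves=[78, 60]):
  L0: [78, 60]
  L1: h(78,60)=(78*31+60)%997=484 -> [484]
  root=484
After append 44 (leaves=[78, 60, 44]):
  L0: [78, 60, 44]
  L1: h(78,60)=(78*31+60)%997=484 h(44,44)=(44*31+44)%997=411 -> [484, 411]
  L2: h(484,411)=(484*31+411)%997=460 -> [460]
  root=460
After append 9 (leaves=[78, 60, 44, 9]):
  L0: [78, 60, 44, 9]
  L1: h(78,60)=(78*31+60)%997=484 h(44,9)=(44*31+9)%997=376 -> [484, 376]
  L2: h(484,376)=(484*31+376)%997=425 -> [425]
  root=425
After append 2 (leaves=[78, 60, 44, 9, 2]):
  L0: [78, 60, 44, 9, 2]
  L1: h(78,60)=(78*31+60)%997=484 h(44,9)=(44*31+9)%997=376 h(2,2)=(2*31+2)%997=64 -> [484, 376, 64]
  L2: h(484,376)=(484*31+376)%997=425 h(64,64)=(64*31+64)%997=54 -> [425, 54]
  L3: h(425,54)=(425*31+54)%997=268 -> [268]
  root=268
After append 43 (leaves=[78, 60, 44, 9, 2, 43]):
  L0: [78, 60, 44, 9, 2, 43]
  L1: h(78,60)=(78*31+60)%997=484 h(44,9)=(44*31+9)%997=376 h(2,43)=(2*31+43)%997=105 -> [484, 376, 105]
  L2: h(484,376)=(484*31+376)%997=425 h(105,105)=(105*31+105)%997=369 -> [425, 369]
  L3: h(425,369)=(425*31+369)%997=583 -> [583]
  root=583
After append 73 (leaves=[78, 60, 44, 9, 2, 43, 73]):
  L0: [78, 60, 44, 9, 2, 43, 73]
  L1: h(78,60)=(78*31+60)%997=484 h(44,9)=(44*31+9)%997=376 h(2,43)=(2*31+43)%997=105 h(73,73)=(73*31+73)%997=342 -> [484, 376, 105, 342]
  L2: h(484,376)=(484*31+376)%997=425 h(105,342)=(105*31+342)%997=606 -> [425, 606]
  L3: h(425,606)=(425*31+606)%997=820 -> [820]
  root=820

Answer: 78 484 460 425 268 583 820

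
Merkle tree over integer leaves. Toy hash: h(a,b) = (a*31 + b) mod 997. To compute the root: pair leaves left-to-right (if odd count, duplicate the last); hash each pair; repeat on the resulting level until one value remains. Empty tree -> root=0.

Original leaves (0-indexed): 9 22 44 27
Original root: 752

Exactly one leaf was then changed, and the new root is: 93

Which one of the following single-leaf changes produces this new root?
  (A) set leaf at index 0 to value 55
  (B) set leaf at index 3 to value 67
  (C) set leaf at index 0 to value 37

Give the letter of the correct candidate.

Original leaves: [9, 22, 44, 27]
Target new root: 93
Try each candidate change and compute the resulting root:
Candidate A: set leaf[0] = 55 -> leaves = [55, 22, 44, 27]
  L0: [55, 22, 44, 27]
  L1: h(55,22)=(55*31+22)%997=730 h(44,27)=(44*31+27)%997=394 -> [730, 394]
  L2: h(730,394)=(730*31+394)%997=93 -> [93]
  root = 93 == target 93  ** MATCH **
Candidate B: set leaf[3] = 67 -> leaves = [9, 22, 44, 67]
  L0: [9, 22, 44, 67]
  L1: h(9,22)=(9*31+22)%997=301 h(44,67)=(44*31+67)%997=434 -> [301, 434]
  L2: h(301,434)=(301*31+434)%997=792 -> [792]
  root = 792 != target 93
Candidate C: set leaf[0] = 37 -> leaves = [37, 22, 44, 27]
  L0: [37, 22, 44, 27]
  L1: h(37,22)=(37*31+22)%997=172 h(44,27)=(44*31+27)%997=394 -> [172, 394]
  L2: h(172,394)=(172*31+394)%997=741 -> [741]
  root = 741 != target 93
Candidate A produces the target root.

Answer: A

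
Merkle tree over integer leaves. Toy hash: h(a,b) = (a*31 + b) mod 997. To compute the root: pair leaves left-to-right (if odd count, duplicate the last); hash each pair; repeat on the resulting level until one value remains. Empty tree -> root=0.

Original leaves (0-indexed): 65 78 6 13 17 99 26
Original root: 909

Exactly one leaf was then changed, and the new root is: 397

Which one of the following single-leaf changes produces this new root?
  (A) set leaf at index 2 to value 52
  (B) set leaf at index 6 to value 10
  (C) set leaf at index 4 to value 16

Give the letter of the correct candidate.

Answer: B

Derivation:
Original leaves: [65, 78, 6, 13, 17, 99, 26]
Target new root: 397
Try each candidate change and compute the resulting root:
Candidate A: set leaf[2] = 52 -> leaves = [65, 78, 52, 13, 17, 99, 26]
  L0: [65, 78, 52, 13, 17, 99, 26]
  L1: h(65,78)=(65*31+78)%997=99 h(52,13)=(52*31+13)%997=628 h(17,99)=(17*31+99)%997=626 h(26,26)=(26*31+26)%997=832 -> [99, 628, 626, 832]
  L2: h(99,628)=(99*31+628)%997=706 h(626,832)=(626*31+832)%997=298 -> [706, 298]
  L3: h(706,298)=(706*31+298)%997=250 -> [250]
  root = 250 != target 397
Candidate B: set leaf[6] = 10 -> leaves = [65, 78, 6, 13, 17, 99, 10]
  L0: [65, 78, 6, 13, 17, 99, 10]
  L1: h(65,78)=(65*31+78)%997=99 h(6,13)=(6*31+13)%997=199 h(17,99)=(17*31+99)%997=626 h(10,10)=(10*31+10)%997=320 -> [99, 199, 626, 320]
  L2: h(99,199)=(99*31+199)%997=277 h(626,320)=(626*31+320)%997=783 -> [277, 783]
  L3: h(277,783)=(277*31+783)%997=397 -> [397]
  root = 397 == target 397  ** MATCH **
Candidate C: set leaf[4] = 16 -> leaves = [65, 78, 6, 13, 16, 99, 26]
  L0: [65, 78, 6, 13, 16, 99, 26]
  L1: h(65,78)=(65*31+78)%997=99 h(6,13)=(6*31+13)%997=199 h(16,99)=(16*31+99)%997=595 h(26,26)=(26*31+26)%997=832 -> [99, 199, 595, 832]
  L2: h(99,199)=(99*31+199)%997=277 h(595,832)=(595*31+832)%997=334 -> [277, 334]
  L3: h(277,334)=(277*31+334)%997=945 -> [945]
  root = 945 != target 397
Candidate B produces the target root.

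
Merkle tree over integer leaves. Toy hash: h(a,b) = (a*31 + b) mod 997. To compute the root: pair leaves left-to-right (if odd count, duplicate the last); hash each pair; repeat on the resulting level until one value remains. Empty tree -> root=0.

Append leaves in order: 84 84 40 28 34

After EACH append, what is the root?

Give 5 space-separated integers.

Answer: 84 694 860 848 287

Derivation:
After append 84 (leaves=[84]):
  L0: [84]
  root=84
After append 84 (leaves=[84, 84]):
  L0: [84, 84]
  L1: h(84,84)=(84*31+84)%997=694 -> [694]
  root=694
After append 40 (leaves=[84, 84, 40]):
  L0: [84, 84, 40]
  L1: h(84,84)=(84*31+84)%997=694 h(40,40)=(40*31+40)%997=283 -> [694, 283]
  L2: h(694,283)=(694*31+283)%997=860 -> [860]
  root=860
After append 28 (leaves=[84, 84, 40, 28]):
  L0: [84, 84, 40, 28]
  L1: h(84,84)=(84*31+84)%997=694 h(40,28)=(40*31+28)%997=271 -> [694, 271]
  L2: h(694,271)=(694*31+271)%997=848 -> [848]
  root=848
After append 34 (leaves=[84, 84, 40, 28, 34]):
  L0: [84, 84, 40, 28, 34]
  L1: h(84,84)=(84*31+84)%997=694 h(40,28)=(40*31+28)%997=271 h(34,34)=(34*31+34)%997=91 -> [694, 271, 91]
  L2: h(694,271)=(694*31+271)%997=848 h(91,91)=(91*31+91)%997=918 -> [848, 918]
  L3: h(848,918)=(848*31+918)%997=287 -> [287]
  root=287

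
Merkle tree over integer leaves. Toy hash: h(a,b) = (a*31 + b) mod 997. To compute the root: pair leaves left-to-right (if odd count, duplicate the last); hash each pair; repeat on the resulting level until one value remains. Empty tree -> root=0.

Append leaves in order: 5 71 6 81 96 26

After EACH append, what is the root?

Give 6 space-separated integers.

Answer: 5 226 219 294 739 493

Derivation:
After append 5 (leaves=[5]):
  L0: [5]
  root=5
After append 71 (leaves=[5, 71]):
  L0: [5, 71]
  L1: h(5,71)=(5*31+71)%997=226 -> [226]
  root=226
After append 6 (leaves=[5, 71, 6]):
  L0: [5, 71, 6]
  L1: h(5,71)=(5*31+71)%997=226 h(6,6)=(6*31+6)%997=192 -> [226, 192]
  L2: h(226,192)=(226*31+192)%997=219 -> [219]
  root=219
After append 81 (leaves=[5, 71, 6, 81]):
  L0: [5, 71, 6, 81]
  L1: h(5,71)=(5*31+71)%997=226 h(6,81)=(6*31+81)%997=267 -> [226, 267]
  L2: h(226,267)=(226*31+267)%997=294 -> [294]
  root=294
After append 96 (leaves=[5, 71, 6, 81, 96]):
  L0: [5, 71, 6, 81, 96]
  L1: h(5,71)=(5*31+71)%997=226 h(6,81)=(6*31+81)%997=267 h(96,96)=(96*31+96)%997=81 -> [226, 267, 81]
  L2: h(226,267)=(226*31+267)%997=294 h(81,81)=(81*31+81)%997=598 -> [294, 598]
  L3: h(294,598)=(294*31+598)%997=739 -> [739]
  root=739
After append 26 (leaves=[5, 71, 6, 81, 96, 26]):
  L0: [5, 71, 6, 81, 96, 26]
  L1: h(5,71)=(5*31+71)%997=226 h(6,81)=(6*31+81)%997=267 h(96,26)=(96*31+26)%997=11 -> [226, 267, 11]
  L2: h(226,267)=(226*31+267)%997=294 h(11,11)=(11*31+11)%997=352 -> [294, 352]
  L3: h(294,352)=(294*31+352)%997=493 -> [493]
  root=493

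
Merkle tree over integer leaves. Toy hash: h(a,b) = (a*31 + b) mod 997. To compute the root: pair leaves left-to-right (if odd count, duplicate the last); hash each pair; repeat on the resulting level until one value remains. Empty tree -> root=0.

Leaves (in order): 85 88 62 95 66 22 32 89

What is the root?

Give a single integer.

Answer: 775

Derivation:
L0: [85, 88, 62, 95, 66, 22, 32, 89]
L1: h(85,88)=(85*31+88)%997=729 h(62,95)=(62*31+95)%997=23 h(66,22)=(66*31+22)%997=74 h(32,89)=(32*31+89)%997=84 -> [729, 23, 74, 84]
L2: h(729,23)=(729*31+23)%997=688 h(74,84)=(74*31+84)%997=384 -> [688, 384]
L3: h(688,384)=(688*31+384)%997=775 -> [775]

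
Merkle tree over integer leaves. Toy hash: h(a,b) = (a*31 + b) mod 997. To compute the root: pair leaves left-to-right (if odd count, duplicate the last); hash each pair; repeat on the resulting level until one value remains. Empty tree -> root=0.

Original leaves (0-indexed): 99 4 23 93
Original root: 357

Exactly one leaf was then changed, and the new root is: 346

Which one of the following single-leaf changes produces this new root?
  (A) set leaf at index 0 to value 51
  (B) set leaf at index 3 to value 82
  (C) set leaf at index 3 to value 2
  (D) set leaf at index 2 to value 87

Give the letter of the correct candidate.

Original leaves: [99, 4, 23, 93]
Target new root: 346
Try each candidate change and compute the resulting root:
Candidate A: set leaf[0] = 51 -> leaves = [51, 4, 23, 93]
  L0: [51, 4, 23, 93]
  L1: h(51,4)=(51*31+4)%997=588 h(23,93)=(23*31+93)%997=806 -> [588, 806]
  L2: h(588,806)=(588*31+806)%997=91 -> [91]
  root = 91 != target 346
Candidate B: set leaf[3] = 82 -> leaves = [99, 4, 23, 82]
  L0: [99, 4, 23, 82]
  L1: h(99,4)=(99*31+4)%997=82 h(23,82)=(23*31+82)%997=795 -> [82, 795]
  L2: h(82,795)=(82*31+795)%997=346 -> [346]
  root = 346 == target 346  ** MATCH **
Candidate C: set leaf[3] = 2 -> leaves = [99, 4, 23, 2]
  L0: [99, 4, 23, 2]
  L1: h(99,4)=(99*31+4)%997=82 h(23,2)=(23*31+2)%997=715 -> [82, 715]
  L2: h(82,715)=(82*31+715)%997=266 -> [266]
  root = 266 != target 346
Candidate D: set leaf[2] = 87 -> leaves = [99, 4, 87, 93]
  L0: [99, 4, 87, 93]
  L1: h(99,4)=(99*31+4)%997=82 h(87,93)=(87*31+93)%997=796 -> [82, 796]
  L2: h(82,796)=(82*31+796)%997=347 -> [347]
  root = 347 != target 346
Candidate B produces the target root.

Answer: B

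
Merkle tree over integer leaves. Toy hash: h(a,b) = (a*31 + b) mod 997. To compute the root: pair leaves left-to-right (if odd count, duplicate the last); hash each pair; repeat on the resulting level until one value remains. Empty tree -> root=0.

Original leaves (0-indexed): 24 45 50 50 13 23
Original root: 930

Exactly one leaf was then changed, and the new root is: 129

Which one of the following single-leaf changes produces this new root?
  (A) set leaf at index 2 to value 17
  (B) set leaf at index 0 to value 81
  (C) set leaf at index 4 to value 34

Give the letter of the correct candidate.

Answer: B

Derivation:
Original leaves: [24, 45, 50, 50, 13, 23]
Target new root: 129
Try each candidate change and compute the resulting root:
Candidate A: set leaf[2] = 17 -> leaves = [24, 45, 17, 50, 13, 23]
  L0: [24, 45, 17, 50, 13, 23]
  L1: h(24,45)=(24*31+45)%997=789 h(17,50)=(17*31+50)%997=577 h(13,23)=(13*31+23)%997=426 -> [789, 577, 426]
  L2: h(789,577)=(789*31+577)%997=111 h(426,426)=(426*31+426)%997=671 -> [111, 671]
  L3: h(111,671)=(111*31+671)%997=124 -> [124]
  root = 124 != target 129
Candidate B: set leaf[0] = 81 -> leaves = [81, 45, 50, 50, 13, 23]
  L0: [81, 45, 50, 50, 13, 23]
  L1: h(81,45)=(81*31+45)%997=562 h(50,50)=(50*31+50)%997=603 h(13,23)=(13*31+23)%997=426 -> [562, 603, 426]
  L2: h(562,603)=(562*31+603)%997=79 h(426,426)=(426*31+426)%997=671 -> [79, 671]
  L3: h(79,671)=(79*31+671)%997=129 -> [129]
  root = 129 == target 129  ** MATCH **
Candidate C: set leaf[4] = 34 -> leaves = [24, 45, 50, 50, 34, 23]
  L0: [24, 45, 50, 50, 34, 23]
  L1: h(24,45)=(24*31+45)%997=789 h(50,50)=(50*31+50)%997=603 h(34,23)=(34*31+23)%997=80 -> [789, 603, 80]
  L2: h(789,603)=(789*31+603)%997=137 h(80,80)=(80*31+80)%997=566 -> [137, 566]
  L3: h(137,566)=(137*31+566)%997=825 -> [825]
  root = 825 != target 129
Candidate B produces the target root.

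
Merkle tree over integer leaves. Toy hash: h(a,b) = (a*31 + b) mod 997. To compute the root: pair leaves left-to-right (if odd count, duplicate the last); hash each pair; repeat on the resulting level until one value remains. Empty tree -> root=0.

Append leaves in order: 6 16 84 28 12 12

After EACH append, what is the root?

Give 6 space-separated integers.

After append 6 (leaves=[6]):
  L0: [6]
  root=6
After append 16 (leaves=[6, 16]):
  L0: [6, 16]
  L1: h(6,16)=(6*31+16)%997=202 -> [202]
  root=202
After append 84 (leaves=[6, 16, 84]):
  L0: [6, 16, 84]
  L1: h(6,16)=(6*31+16)%997=202 h(84,84)=(84*31+84)%997=694 -> [202, 694]
  L2: h(202,694)=(202*31+694)%997=974 -> [974]
  root=974
After append 28 (leaves=[6, 16, 84, 28]):
  L0: [6, 16, 84, 28]
  L1: h(6,16)=(6*31+16)%997=202 h(84,28)=(84*31+28)%997=638 -> [202, 638]
  L2: h(202,638)=(202*31+638)%997=918 -> [918]
  root=918
After append 12 (leaves=[6, 16, 84, 28, 12]):
  L0: [6, 16, 84, 28, 12]
  L1: h(6,16)=(6*31+16)%997=202 h(84,28)=(84*31+28)%997=638 h(12,12)=(12*31+12)%997=384 -> [202, 638, 384]
  L2: h(202,638)=(202*31+638)%997=918 h(384,384)=(384*31+384)%997=324 -> [918, 324]
  L3: h(918,324)=(918*31+324)%997=866 -> [866]
  root=866
After append 12 (leaves=[6, 16, 84, 28, 12, 12]):
  L0: [6, 16, 84, 28, 12, 12]
  L1: h(6,16)=(6*31+16)%997=202 h(84,28)=(84*31+28)%997=638 h(12,12)=(12*31+12)%997=384 -> [202, 638, 384]
  L2: h(202,638)=(202*31+638)%997=918 h(384,384)=(384*31+384)%997=324 -> [918, 324]
  L3: h(918,324)=(918*31+324)%997=866 -> [866]
  root=866

Answer: 6 202 974 918 866 866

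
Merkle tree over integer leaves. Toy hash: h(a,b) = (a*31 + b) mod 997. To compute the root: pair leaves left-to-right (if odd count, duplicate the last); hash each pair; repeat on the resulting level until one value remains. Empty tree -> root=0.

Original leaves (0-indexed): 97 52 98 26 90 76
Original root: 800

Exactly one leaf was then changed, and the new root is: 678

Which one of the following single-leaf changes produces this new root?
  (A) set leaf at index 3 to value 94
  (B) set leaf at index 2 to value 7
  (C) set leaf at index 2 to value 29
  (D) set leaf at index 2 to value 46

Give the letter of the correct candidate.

Answer: D

Derivation:
Original leaves: [97, 52, 98, 26, 90, 76]
Target new root: 678
Try each candidate change and compute the resulting root:
Candidate A: set leaf[3] = 94 -> leaves = [97, 52, 98, 94, 90, 76]
  L0: [97, 52, 98, 94, 90, 76]
  L1: h(97,52)=(97*31+52)%997=68 h(98,94)=(98*31+94)%997=141 h(90,76)=(90*31+76)%997=872 -> [68, 141, 872]
  L2: h(68,141)=(68*31+141)%997=255 h(872,872)=(872*31+872)%997=985 -> [255, 985]
  L3: h(255,985)=(255*31+985)%997=914 -> [914]
  root = 914 != target 678
Candidate B: set leaf[2] = 7 -> leaves = [97, 52, 7, 26, 90, 76]
  L0: [97, 52, 7, 26, 90, 76]
  L1: h(97,52)=(97*31+52)%997=68 h(7,26)=(7*31+26)%997=243 h(90,76)=(90*31+76)%997=872 -> [68, 243, 872]
  L2: h(68,243)=(68*31+243)%997=357 h(872,872)=(872*31+872)%997=985 -> [357, 985]
  L3: h(357,985)=(357*31+985)%997=88 -> [88]
  root = 88 != target 678
Candidate C: set leaf[2] = 29 -> leaves = [97, 52, 29, 26, 90, 76]
  L0: [97, 52, 29, 26, 90, 76]
  L1: h(97,52)=(97*31+52)%997=68 h(29,26)=(29*31+26)%997=925 h(90,76)=(90*31+76)%997=872 -> [68, 925, 872]
  L2: h(68,925)=(68*31+925)%997=42 h(872,872)=(872*31+872)%997=985 -> [42, 985]
  L3: h(42,985)=(42*31+985)%997=293 -> [293]
  root = 293 != target 678
Candidate D: set leaf[2] = 46 -> leaves = [97, 52, 46, 26, 90, 76]
  L0: [97, 52, 46, 26, 90, 76]
  L1: h(97,52)=(97*31+52)%997=68 h(46,26)=(46*31+26)%997=455 h(90,76)=(90*31+76)%997=872 -> [68, 455, 872]
  L2: h(68,455)=(68*31+455)%997=569 h(872,872)=(872*31+872)%997=985 -> [569, 985]
  L3: h(569,985)=(569*31+985)%997=678 -> [678]
  root = 678 == target 678  ** MATCH **
Candidate D produces the target root.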